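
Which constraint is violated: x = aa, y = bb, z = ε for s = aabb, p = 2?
Violated: |xy| ≤ p

The decomposition x = aa, y = bb, z = ε for s = aabb with p = 2
violates the constraint: |xy| ≤ p

|xy| = |aabb| = 4 > 2 = p. The decomposition puts too many characters in xy.

Pumping lemma constraints:
1. xyz = s (decomposition is valid)
2. |xy| ≤ p
3. |y| > 0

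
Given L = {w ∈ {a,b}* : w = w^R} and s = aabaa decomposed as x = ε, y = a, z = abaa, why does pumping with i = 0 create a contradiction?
xy⁰z = abaa ∉ L

Pumping with i = 0 replaces y = a by y⁰ = ε:
- Original: s = xyz = aabaa; aabaa reversed is aabaa, the same string, so it is a palindrome and is in L
- Pumped: xy⁰z = ε · ε · abaa = abaa
- abaa reversed is aaba ≠ abaa, so it is not a palindrome and is not in L

The pumping lemma would require xy⁰z ∈ L, so this decomposition yields a contradiction.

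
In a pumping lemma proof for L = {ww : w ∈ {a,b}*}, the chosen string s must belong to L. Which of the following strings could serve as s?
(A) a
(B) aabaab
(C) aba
(B) aabaab

The pumping lemma is applied to a string s that lies in L, so first check membership of each option:
- (A) a has odd length 1, so it cannot be written as ww and is not in L ✗
- (B) aabaab splits into halves aab · aab, which are equal, so it is in L (w = aab) ✓
- (C) aba has odd length 3, so it cannot be written as ww and is not in L ✗

Only (B) aabaab is in L, so it is the only candidate that could play the role of s.
(In a complete proof one picks s in terms of the pumping length p so that |s| ≥ p is guaranteed; a fixed string like aabaab illustrates the shape of such an s.)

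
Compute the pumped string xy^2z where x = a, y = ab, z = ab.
aababab

Given x = 'a', y = 'ab', z = 'ab' and i = 2:

xy^2z = x + y·y·...·y (2 times) + z
       = 'a' + 'ab'^2 + 'ab'
       = 'a' + 'abab' + 'ab'
       = 'aababab'

The pumped string is 'aababab' with length 7.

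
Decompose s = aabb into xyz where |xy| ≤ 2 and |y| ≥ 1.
x = '', y = 'a', z = 'abb'

For s = aabb and p = 2, one valid decomposition is:
- x = '' (length 0)
- y = 'a' (length 1)
- z = 'abb' (length 3)

Verification:
- xyz = '' + 'a' + 'abb' = aabb ✓
- |xy| = 1 ≤ 2 ✓
- |y| = 1 > 0 ✓

All pumping lemma constraints are satisfied.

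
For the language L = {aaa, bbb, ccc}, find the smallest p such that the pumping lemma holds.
p = 4

For a finite language L, the pumping lemma holds vacuously if p > max|s| for s ∈ L.

The longest string in L = {aaa, bbb, ccc} has length 3.
If p = 4, then no string s ∈ L has |s| ≥ p, so the condition is vacuously true.

The minimum pumping length is p = 4.

Why no smaller p works: for any p ≤ 3, the longest string s ∈ L has |s| = 3 ≥ p, so it would
have to be pumpable; but pumping up (i = 2, 3, ...) produces ever longer strings, which cannot all lie in the
finite language L. So the pumping property fails for every p ≤ 3.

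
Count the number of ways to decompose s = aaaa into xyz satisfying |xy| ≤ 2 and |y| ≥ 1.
3

For s = 'aaaa' with pumping length p = 2:

Constraints: |xy| ≤ 2, |y| > 0

Valid decompositions (|xy| ≤ p, |y| ≥ 1):
  • x='', y='a', z='aaa'
  • x='a', y='a', z='aa'
  • x='', y='aa', z='aa'

Total count: 3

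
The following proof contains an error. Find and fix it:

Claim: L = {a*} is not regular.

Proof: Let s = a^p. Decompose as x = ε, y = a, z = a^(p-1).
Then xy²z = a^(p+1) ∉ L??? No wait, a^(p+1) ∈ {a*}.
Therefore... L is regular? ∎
Error: The proof attempts to show a*  is not regular, but a* IS regular!

Correction: a* is a regular language (recognized by a simple DFA with one accepting state and self-loop on 'a'). The pumping lemma can only prove non-regularity, not regularity. For regular languages, pumping always works.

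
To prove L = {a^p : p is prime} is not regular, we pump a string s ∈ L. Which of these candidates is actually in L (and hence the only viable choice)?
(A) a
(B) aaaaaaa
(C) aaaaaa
(B) aaaaaaa

The pumping lemma is applied to a string s that lies in L, so first check membership of each option:
- (A) a has length 1, which is not prime, so it is not in L ✗
- (B) aaaaaaa has length 7, which is prime, so it is in L ✓
- (C) aaaaaa has length 6 = 2 × 3, which is not prime, so it is not in L ✗

Only (B) aaaaaaa is in L, so it is the only candidate that could play the role of s.
(In a complete proof one picks s in terms of the pumping length p so that |s| ≥ p is guaranteed; a fixed string like aaaaaaa illustrates the shape of such an s.)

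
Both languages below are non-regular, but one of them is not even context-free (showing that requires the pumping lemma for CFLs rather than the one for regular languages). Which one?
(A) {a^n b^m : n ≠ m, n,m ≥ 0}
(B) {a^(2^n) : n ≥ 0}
(B) {a^(2^n) : n ≥ 0}

(B) {a^(2^n) : n ≥ 0} requires the CFL pumping lemma.

- {a^n b^m : n ≠ m, n,m ≥ 0} is context-free (but not regular)
  • Can be shown non-regular with the regular pumping lemma
  • After pumping a's, we can make n = m

- {a^(2^n) : n ≥ 0} is NOT context-free
  • Requires the CFL pumping lemma to prove
  • Gaps between powers of 2 grow exponentially

The CFL pumping lemma is "stronger" in that it can prove non-membership
in the larger class of context-free languages.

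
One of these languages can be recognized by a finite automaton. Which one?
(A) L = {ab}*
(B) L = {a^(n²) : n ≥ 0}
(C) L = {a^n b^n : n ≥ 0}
(A) {ab}*

(A) L = {ab}* is regular.

This can be recognized by a finite automaton (DFA/NFA).
Regular expressions like {ab}* define regular languages.

The other choices are not regular:
- {a^n b^n : n ≥ 0}: After pumping, the number of a's and b's become unequal
- {a^(n²) : n ≥ 0}: After pumping, length is no longer a perfect square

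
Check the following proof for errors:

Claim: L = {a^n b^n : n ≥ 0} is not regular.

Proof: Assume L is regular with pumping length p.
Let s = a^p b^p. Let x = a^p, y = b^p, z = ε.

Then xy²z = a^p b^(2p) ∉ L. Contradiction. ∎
The proof is INCORRECT.

Error: The decomposition violates |xy| ≤ p.
With x = a^p and y = b^p, we have |xy| = 2p > p.
The pumping lemma requires |xy| ≤ p, so y must be within the first p characters.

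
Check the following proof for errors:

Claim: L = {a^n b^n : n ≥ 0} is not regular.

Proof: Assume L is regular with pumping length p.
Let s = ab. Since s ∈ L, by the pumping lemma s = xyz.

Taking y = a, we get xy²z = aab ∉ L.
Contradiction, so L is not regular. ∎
The proof is INCORRECT.

Error: The string s = ab may be shorter than p.
The pumping lemma only applies to strings with |s| ≥ p, and p is not under our control.
We must choose s in terms of p, e.g. s = a^p b^p, to ensure |s| ≥ p.
(The proof also fixes one particular y; a valid argument must handle every decomposition with |xy| ≤ p and |y| ≥ 1 — for s = a^p b^p this forces y = a^k, and then xy²z = a^(p+k) b^p ∉ L.)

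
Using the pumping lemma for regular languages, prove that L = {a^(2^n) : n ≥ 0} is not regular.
Assume for contradiction that L is regular, and let p ≥ 1 be the pumping length given by the pumping lemma.
Choose s = a^(2^p). Then s ∈ L and |s| = 2^p ≥ p.
By the pumping lemma, s = xyz for some x, y, z with |xy| ≤ p, |y| ≥ 1, and xy^i z ∈ L for every i ≥ 0.
Here y = a^k for some k with 1 ≤ k ≤ |xy| ≤ p, and p < 2^p.

Take i = 2: |xy²z| = 2^p + k.
Now 2^p < 2^p + k ≤ 2^p + p < 2^p + 2^p = 2^(p+1).
So |xy²z| lies strictly between the consecutive powers of two 2^p and 2^(p+1), hence is not a power of 2, and xy²z ∉ L.

This contradicts the pumping lemma, which requires xy^i z ∈ L for all i ≥ 0.
Hence L = {a^(2^n) : n ≥ 0} is not regular. ∎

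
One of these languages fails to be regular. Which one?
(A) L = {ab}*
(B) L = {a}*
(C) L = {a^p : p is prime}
(C) {a^p : p is prime}

(C) L = {a^p : p is prime} is NOT regular.

The pumping lemma can be used to prove this:
After pumping, the length becomes composite

The other languages are regular because they can be recognized by finite automata.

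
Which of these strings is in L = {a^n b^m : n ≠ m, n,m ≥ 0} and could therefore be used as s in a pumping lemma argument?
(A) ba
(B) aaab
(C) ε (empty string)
(B) aaab

The pumping lemma is applied to a string s that lies in L, so first check membership of each option:
- (A) ba has an a after a b, so it is not of the form a^n b^m and is not in L ✗
- (B) aaab = a^3 b^1 with 3 ≠ 1, so it is in L ✓
- (C) ε = a^0 b^0 has n = m = 0, so it is not in L ✗

Only (B) aaab is in L, so it is the only candidate that could play the role of s.
(In a complete proof one picks s in terms of the pumping length p so that |s| ≥ p is guaranteed; a fixed string like aaab illustrates the shape of such an s.)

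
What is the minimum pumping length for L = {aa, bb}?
p = 3

For a finite language L, the pumping lemma holds vacuously if p > max|s| for s ∈ L.

The longest string in L = {aa, bb} has length 2.
If p = 3, then no string s ∈ L has |s| ≥ p, so the condition is vacuously true.

The minimum pumping length is p = 3.

Why no smaller p works: for any p ≤ 2, the longest string s ∈ L has |s| = 2 ≥ p, so it would
have to be pumpable; but pumping up (i = 2, 3, ...) produces ever longer strings, which cannot all lie in the
finite language L. So the pumping property fails for every p ≤ 2.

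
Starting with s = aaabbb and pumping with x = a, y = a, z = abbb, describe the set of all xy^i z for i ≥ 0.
{xy^i z : i ≥ 0} = {a^(2+i) b^3 : i ≥ 0} = {aabbb, aaabbb, aaaabbb, ...}

With x = a, y = a, z = abbb: Starting with aaabbb and pumping the second 'a', we get strings with 2+i a's followed by 3 b's for i = 0, 1, 2, ...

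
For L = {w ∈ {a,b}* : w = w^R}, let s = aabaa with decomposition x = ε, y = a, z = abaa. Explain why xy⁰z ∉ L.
xy⁰z = abaa ∉ L

Pumping with i = 0 replaces y = a by y⁰ = ε:
- Original: s = xyz = aabaa; aabaa reversed is aabaa, the same string, so it is a palindrome and is in L
- Pumped: xy⁰z = ε · ε · abaa = abaa
- abaa reversed is aaba ≠ abaa, so it is not a palindrome and is not in L

The pumping lemma would require xy⁰z ∈ L, so this decomposition yields a contradiction.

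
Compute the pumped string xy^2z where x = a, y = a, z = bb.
aaabb

Given x = 'a', y = 'a', z = 'bb' and i = 2:

xy^2z = x + y·y·...·y (2 times) + z
       = 'a' + 'a'^2 + 'bb'
       = 'a' + 'aa' + 'bb'
       = 'aaabb'

The pumped string is 'aaabb' with length 5.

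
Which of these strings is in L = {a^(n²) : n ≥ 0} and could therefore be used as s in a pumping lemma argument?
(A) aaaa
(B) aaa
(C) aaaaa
(A) aaaa

The pumping lemma is applied to a string s that lies in L, so first check membership of each option:
- (A) aaaa has length 4 = 2², a perfect square, so it is in L ✓
- (B) aaa has length 3, strictly between 1² = 1 and 2² = 4, so it is not in L ✗
- (C) aaaaa has length 5, strictly between 2² = 4 and 3² = 9, so it is not in L ✗

Only (A) aaaa is in L, so it is the only candidate that could play the role of s.
(In a complete proof one picks s in terms of the pumping length p so that |s| ≥ p is guaranteed; a fixed string like aaaa illustrates the shape of such an s.)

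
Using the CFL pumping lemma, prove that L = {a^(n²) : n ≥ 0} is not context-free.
Assume for contradiction that L is context-free, and let p ≥ 1 be the pumping length given by the pumping lemma for CFLs.
Choose s = a^(p²). Then s ∈ L and |s| = p² ≥ p.
By the CFL pumping lemma, s = uvxyz for some u, v, x, y, z with |vxy| ≤ p, |vy| ≥ 1, and uv^i xy^i z ∈ L for every i ≥ 0.
All symbols are a's, so only lengths matter: let k = |vy|, with 1 ≤ k ≤ |vxy| ≤ p.

Take i = 2: |uv²xy²z| = p² + k, and p² < p² + k ≤ p² + p < (p + 1)².
So the length lies strictly between consecutive squares and is not a perfect square; uv²xy²z ∉ L.

This contradicts the CFL pumping lemma, which requires uv^i xy^i z ∈ L for all i ≥ 0.
Hence L = {a^(n²) : n ≥ 0} is not context-free. ∎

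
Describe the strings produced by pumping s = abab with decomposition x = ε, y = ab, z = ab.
{xy^i z : i ≥ 0} = {(ab)^(i+1) : i ≥ 0} = {ab, abab, ababab, ...}

With x = ε, y = ab, z = ab: Pumping 'ab' gives strings of alternating a's and b's.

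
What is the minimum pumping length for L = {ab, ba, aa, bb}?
p = 3

For a finite language L, the pumping lemma holds vacuously if p > max|s| for s ∈ L.

The longest string in L = {ab, ba, aa, bb} has length 2.
If p = 3, then no string s ∈ L has |s| ≥ p, so the condition is vacuously true.

The minimum pumping length is p = 3.

Why no smaller p works: for any p ≤ 2, the longest string s ∈ L has |s| = 2 ≥ p, so it would
have to be pumpable; but pumping up (i = 2, 3, ...) produces ever longer strings, which cannot all lie in the
finite language L. So the pumping property fails for every p ≤ 2.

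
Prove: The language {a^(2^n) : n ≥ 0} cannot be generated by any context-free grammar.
Assume for contradiction that L is context-free, and let p ≥ 1 be the pumping length given by the pumping lemma for CFLs.
Choose s = a^(2^p). Then s ∈ L and |s| = 2^p ≥ p.
By the CFL pumping lemma, s = uvxyz for some u, v, x, y, z with |vxy| ≤ p, |vy| ≥ 1, and uv^i xy^i z ∈ L for every i ≥ 0.
All symbols are a's, so only lengths matter: let k = |vy|, with 1 ≤ k ≤ |vxy| ≤ p < 2^p.

Take i = 2: |uv²xy²z| = 2^p + k, and 2^p < 2^p + k < 2^p + 2^p = 2^(p+1).
So the length lies strictly between consecutive powers of two and is not a power of 2; uv²xy²z ∉ L.

This contradicts the CFL pumping lemma, which requires uv^i xy^i z ∈ L for all i ≥ 0.
Hence L = {a^(2^n) : n ≥ 0} is not context-free. ∎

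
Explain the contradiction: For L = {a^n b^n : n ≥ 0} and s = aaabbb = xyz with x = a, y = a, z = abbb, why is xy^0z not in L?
xy⁰z = aabbb ∉ L

Pumping with i = 0 replaces y = a by y⁰ = ε:
- Original: s = xyz = aaabbb; aaabbb = a^3 b^3 has equal counts (3 = 3), so it is in L
- Pumped: xy⁰z = a · ε · abbb = aabbb
- aabbb has 2 a's and 3 b's; 2 ≠ 3, so it is not in L

The pumping lemma would require xy⁰z ∈ L, so this decomposition yields a contradiction.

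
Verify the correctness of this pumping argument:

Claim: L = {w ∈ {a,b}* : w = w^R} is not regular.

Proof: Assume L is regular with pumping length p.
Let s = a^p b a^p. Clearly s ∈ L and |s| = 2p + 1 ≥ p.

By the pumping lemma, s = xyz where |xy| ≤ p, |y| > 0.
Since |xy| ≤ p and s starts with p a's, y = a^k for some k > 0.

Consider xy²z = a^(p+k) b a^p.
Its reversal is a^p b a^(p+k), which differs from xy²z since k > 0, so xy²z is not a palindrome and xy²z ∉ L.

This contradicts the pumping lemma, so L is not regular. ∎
The proof is correct.

This proof is valid because:
1. s = a^p b a^p is in L and is chosen in terms of p, so |s| ≥ p holds for every p
2. The decomposition analysis is correct: |xy| ≤ p forces y to lie inside the leading a's
3. The contradiction is valid: a^(p+k) b a^p has more a's before the b than after it, so it is not a palindrome
4. The conclusion follows logically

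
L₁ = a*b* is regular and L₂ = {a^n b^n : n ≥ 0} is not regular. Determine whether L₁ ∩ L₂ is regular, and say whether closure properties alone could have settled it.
No — L₁ ∩ L₂ is not regular.

Every string a^n b^n already lies in a*b*, so L₁ ∩ L₂ = {a^n b^n : n ≥ 0} = L₂ itself, which is the standard non-regular language (pump s = a^p b^p).

Note that the bare facts "L₁ regular, L₂ non-regular" do not settle the question by themselves: the closure of regular languages under ∪, ∩, complement and difference applies only when BOTH operands are regular. With a non-regular operand the result can come out regular or non-regular depending on the specific languages, so one has to work out L₁ ∩ L₂ for this particular pair, as above.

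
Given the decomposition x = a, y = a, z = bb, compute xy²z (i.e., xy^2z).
aaabb

Given x = 'a', y = 'a', z = 'bb' and i = 2:

xy^2z = x + y·y·...·y (2 times) + z
       = 'a' + 'a'^2 + 'bb'
       = 'a' + 'aa' + 'bb'
       = 'aaabb'

The pumped string is 'aaabb' with length 5.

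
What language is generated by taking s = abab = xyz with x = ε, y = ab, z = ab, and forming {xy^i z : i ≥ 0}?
{xy^i z : i ≥ 0} = {(ab)^(i+1) : i ≥ 0} = {ab, abab, ababab, ...}

With x = ε, y = ab, z = ab: Pumping 'ab' gives strings of alternating a's and b's.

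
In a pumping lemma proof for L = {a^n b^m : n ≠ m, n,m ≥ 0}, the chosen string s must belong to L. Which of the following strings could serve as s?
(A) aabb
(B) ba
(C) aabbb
(C) aabbb

The pumping lemma is applied to a string s that lies in L, so first check membership of each option:
- (A) aabb = a^2 b^2 has n = m = 2, so it is not in L ✗
- (B) ba has an a after a b, so it is not of the form a^n b^m and is not in L ✗
- (C) aabbb = a^2 b^3 with 2 ≠ 3, so it is in L ✓

Only (C) aabbb is in L, so it is the only candidate that could play the role of s.
(In a complete proof one picks s in terms of the pumping length p so that |s| ≥ p is guaranteed; a fixed string like aabbb illustrates the shape of such an s.)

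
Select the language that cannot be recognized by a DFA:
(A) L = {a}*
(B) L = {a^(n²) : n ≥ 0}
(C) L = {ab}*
(B) {a^(n²) : n ≥ 0}

(B) L = {a^(n²) : n ≥ 0} is NOT regular.

The pumping lemma can be used to prove this:
After pumping, length is no longer a perfect square

The other languages are regular because they can be recognized by finite automata.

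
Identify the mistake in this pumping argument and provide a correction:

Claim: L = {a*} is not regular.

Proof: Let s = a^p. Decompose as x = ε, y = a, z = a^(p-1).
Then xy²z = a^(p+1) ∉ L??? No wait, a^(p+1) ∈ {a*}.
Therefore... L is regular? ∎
Error: The proof attempts to show a*  is not regular, but a* IS regular!

Correction: a* is a regular language (recognized by a simple DFA with one accepting state and self-loop on 'a'). The pumping lemma can only prove non-regularity, not regularity. For regular languages, pumping always works.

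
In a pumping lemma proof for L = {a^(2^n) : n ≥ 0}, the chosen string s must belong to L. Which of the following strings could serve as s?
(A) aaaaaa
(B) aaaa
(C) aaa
(B) aaaa

The pumping lemma is applied to a string s that lies in L, so first check membership of each option:
- (A) aaaaaa has length 6, strictly between 2^2 = 4 and 2^3 = 8, so it is not in L ✗
- (B) aaaa has length 4 = 2^2, so it is in L ✓
- (C) aaa has length 3, strictly between 2^1 = 2 and 2^2 = 4, so it is not in L ✗

Only (B) aaaa is in L, so it is the only candidate that could play the role of s.
(In a complete proof one picks s in terms of the pumping length p so that |s| ≥ p is guaranteed; a fixed string like aaaa illustrates the shape of such an s.)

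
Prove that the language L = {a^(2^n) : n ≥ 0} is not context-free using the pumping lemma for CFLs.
Assume for contradiction that L is context-free, and let p ≥ 1 be the pumping length given by the pumping lemma for CFLs.
Choose s = a^(2^p). Then s ∈ L and |s| = 2^p ≥ p.
By the CFL pumping lemma, s = uvxyz for some u, v, x, y, z with |vxy| ≤ p, |vy| ≥ 1, and uv^i xy^i z ∈ L for every i ≥ 0.
All symbols are a's, so only lengths matter: let k = |vy|, with 1 ≤ k ≤ |vxy| ≤ p < 2^p.

Take i = 2: |uv²xy²z| = 2^p + k, and 2^p < 2^p + k < 2^p + 2^p = 2^(p+1).
So the length lies strictly between consecutive powers of two and is not a power of 2; uv²xy²z ∉ L.

This contradicts the CFL pumping lemma, which requires uv^i xy^i z ∈ L for all i ≥ 0.
Hence L = {a^(2^n) : n ≥ 0} is not context-free. ∎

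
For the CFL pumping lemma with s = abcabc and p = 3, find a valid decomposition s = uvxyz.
u='ab', v='c', x='a', y='b', z='c'

For s = abcabc with pumping length p = 3:

One valid decomposition:
- u = 'ab'
- v = 'c'
- x = 'a'
- y = 'b'
- z = 'c'

Verification:
- uvxyz = 'ab' + 'c' + 'a' + 'b' + 'c' = abcabc ✓
- |vxy| = |'cab'| = 3 ≤ 3 ✓
- |vy| = |'cb'| = 2 > 0 ✓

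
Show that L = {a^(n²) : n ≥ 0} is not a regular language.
Assume for contradiction that L is regular, and let p ≥ 1 be the pumping length given by the pumping lemma.
Choose s = a^(p²). Then s ∈ L and |s| = p² ≥ p.
By the pumping lemma, s = xyz for some x, y, z with |xy| ≤ p, |y| ≥ 1, and xy^i z ∈ L for every i ≥ 0.
Here y = a^k for some k with 1 ≤ k ≤ |xy| ≤ p.

Take i = 2: |xy²z| = p² + k.
Now p² < p² + k ≤ p² + p < p² + 2p + 1 = (p + 1)².
So |xy²z| lies strictly between the consecutive squares p² and (p + 1)², hence is not a perfect square, and xy²z ∉ L.

This contradicts the pumping lemma, which requires xy^i z ∈ L for all i ≥ 0.
Hence L = {a^(n²) : n ≥ 0} is not regular. ∎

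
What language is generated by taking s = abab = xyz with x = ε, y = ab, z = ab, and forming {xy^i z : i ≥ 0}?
{xy^i z : i ≥ 0} = {(ab)^(i+1) : i ≥ 0} = {ab, abab, ababab, ...}

With x = ε, y = ab, z = ab: Pumping 'ab' gives strings of alternating a's and b's.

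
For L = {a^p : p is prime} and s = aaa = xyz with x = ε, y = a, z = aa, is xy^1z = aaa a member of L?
Yes

xy¹z = ε · a · aa = aaa.
aaa has length 3, which is prime, so it is in L.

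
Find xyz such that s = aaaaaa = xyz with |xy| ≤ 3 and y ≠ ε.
x = 'a', y = 'aa', z = 'aaa'

For s = aaaaaa and p = 3, one valid decomposition is:
- x = 'a' (length 1)
- y = 'aa' (length 2)
- z = 'aaa' (length 3)

Verification:
- xyz = 'a' + 'aa' + 'aaa' = aaaaaa ✓
- |xy| = 3 ≤ 3 ✓
- |y| = 2 > 0 ✓

All pumping lemma constraints are satisfied.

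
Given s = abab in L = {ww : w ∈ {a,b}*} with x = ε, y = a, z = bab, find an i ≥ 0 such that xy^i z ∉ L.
i = 3

xy³z = ε · aaa · bab = aaabab; aaabab has length 6; its halves are aaa and bab, which differ, so it is not in L.
(Other choices also work, e.g. i = 0, 2; only i = 1 is guaranteed to stay in L since xy¹z = s.)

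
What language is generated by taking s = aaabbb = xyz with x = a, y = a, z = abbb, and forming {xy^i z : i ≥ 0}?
{xy^i z : i ≥ 0} = {a^(2+i) b^3 : i ≥ 0} = {aabbb, aaabbb, aaaabbb, ...}

With x = a, y = a, z = abbb: Starting with aaabbb and pumping the second 'a', we get strings with 2+i a's followed by 3 b's for i = 0, 1, 2, ...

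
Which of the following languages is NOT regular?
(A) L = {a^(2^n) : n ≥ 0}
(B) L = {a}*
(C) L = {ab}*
(A) {a^(2^n) : n ≥ 0}

(A) L = {a^(2^n) : n ≥ 0} is NOT regular.

The pumping lemma can be used to prove this:
After pumping, length is no longer a power of 2

The other languages are regular because they can be recognized by finite automata.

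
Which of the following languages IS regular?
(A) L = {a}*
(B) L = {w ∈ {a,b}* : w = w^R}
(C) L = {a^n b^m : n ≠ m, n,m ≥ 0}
(A) {a}*

(A) L = {a}* is regular.

This can be recognized by a finite automaton (DFA/NFA).
Regular expressions like {a}* define regular languages.

The other choices are not regular:
- {a^n b^m : n ≠ m, n,m ≥ 0}: After pumping a's, we can make n = m
- {w ∈ {a,b}* : w = w^R}: After pumping, the string is no longer symmetric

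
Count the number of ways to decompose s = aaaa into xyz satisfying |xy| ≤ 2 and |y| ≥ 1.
3

For s = 'aaaa' with pumping length p = 2:

Constraints: |xy| ≤ 2, |y| > 0

Valid decompositions (|xy| ≤ p, |y| ≥ 1):
  • x='', y='a', z='aaa'
  • x='a', y='a', z='aa'
  • x='', y='aa', z='aa'

Total count: 3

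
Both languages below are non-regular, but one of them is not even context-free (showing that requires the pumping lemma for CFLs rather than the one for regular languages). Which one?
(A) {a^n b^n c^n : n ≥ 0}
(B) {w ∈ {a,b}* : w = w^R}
(A) {a^n b^n c^n : n ≥ 0}

(A) {a^n b^n c^n : n ≥ 0} requires the CFL pumping lemma.

- {w ∈ {a,b}* : w = w^R} is context-free (but not regular)
  • Can be shown non-regular with the regular pumping lemma
  • After pumping, the string is no longer symmetric

- {a^n b^n c^n : n ≥ 0} is NOT context-free
  • Requires the CFL pumping lemma to prove
  • Cannot maintain three equal counts simultaneously

The CFL pumping lemma is "stronger" in that it can prove non-membership
in the larger class of context-free languages.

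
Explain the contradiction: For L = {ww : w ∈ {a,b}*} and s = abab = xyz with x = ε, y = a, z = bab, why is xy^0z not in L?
xy⁰z = bab ∉ L

Pumping with i = 0 replaces y = a by y⁰ = ε:
- Original: s = xyz = abab; abab splits into halves ab · ab, which are equal, so it is in L (w = ab)
- Pumped: xy⁰z = ε · ε · bab = bab
- bab has odd length 3, so it cannot be written as ww and is not in L

The pumping lemma would require xy⁰z ∈ L, so this decomposition yields a contradiction.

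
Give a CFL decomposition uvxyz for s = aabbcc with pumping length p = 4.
u='a', v='a', x='bb', y='c', z='c'

For s = aabbcc with pumping length p = 4:

One valid decomposition:
- u = 'a'
- v = 'a'
- x = 'bb'
- y = 'c'
- z = 'c'

Verification:
- uvxyz = 'a' + 'a' + 'bb' + 'c' + 'c' = aabbcc ✓
- |vxy| = |'abbc'| = 4 ≤ 4 ✓
- |vy| = |'ac'| = 2 > 0 ✓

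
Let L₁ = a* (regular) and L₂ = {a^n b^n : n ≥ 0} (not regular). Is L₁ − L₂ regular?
Yes — L₁ − L₂ is regular.

The only string of a* that lies in {a^n b^n} is ε, so L₁ − L₂ = a* − {ε} = a⁺ = aa*, which is regular.

Note that the bare facts "L₁ regular, L₂ non-regular" do not settle the question by themselves: the closure of regular languages under ∪, ∩, complement and difference applies only when BOTH operands are regular. With a non-regular operand the result can come out regular or non-regular depending on the specific languages, so one has to work out L₁ − L₂ for this particular pair, as above.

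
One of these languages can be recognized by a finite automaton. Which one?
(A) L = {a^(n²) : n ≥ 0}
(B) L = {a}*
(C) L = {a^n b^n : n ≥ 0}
(B) {a}*

(B) L = {a}* is regular.

This can be recognized by a finite automaton (DFA/NFA).
Regular expressions like {a}* define regular languages.

The other choices are not regular:
- {a^(n²) : n ≥ 0}: After pumping, length is no longer a perfect square
- {a^n b^n : n ≥ 0}: After pumping, the number of a's and b's become unequal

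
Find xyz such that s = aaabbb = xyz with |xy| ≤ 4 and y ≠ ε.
x = 'a', y = 'a', z = 'abbb'

For s = aaabbb and p = 4, one valid decomposition is:
- x = 'a' (length 1)
- y = 'a' (length 1)
- z = 'abbb' (length 4)

Verification:
- xyz = 'a' + 'a' + 'abbb' = aaabbb ✓
- |xy| = 2 ≤ 4 ✓
- |y| = 1 > 0 ✓

All pumping lemma constraints are satisfied.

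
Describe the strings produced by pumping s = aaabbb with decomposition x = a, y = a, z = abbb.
{xy^i z : i ≥ 0} = {a^(2+i) b^3 : i ≥ 0} = {aabbb, aaabbb, aaaabbb, ...}

With x = a, y = a, z = abbb: Starting with aaabbb and pumping the second 'a', we get strings with 2+i a's followed by 3 b's for i = 0, 1, 2, ...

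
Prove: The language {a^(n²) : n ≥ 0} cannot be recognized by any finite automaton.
Assume for contradiction that L is regular, and let p ≥ 1 be the pumping length given by the pumping lemma.
Choose s = a^(p²). Then s ∈ L and |s| = p² ≥ p.
By the pumping lemma, s = xyz for some x, y, z with |xy| ≤ p, |y| ≥ 1, and xy^i z ∈ L for every i ≥ 0.
Here y = a^k for some k with 1 ≤ k ≤ |xy| ≤ p.

Take i = 2: |xy²z| = p² + k.
Now p² < p² + k ≤ p² + p < p² + 2p + 1 = (p + 1)².
So |xy²z| lies strictly between the consecutive squares p² and (p + 1)², hence is not a perfect square, and xy²z ∉ L.

This contradicts the pumping lemma, which requires xy^i z ∈ L for all i ≥ 0.
Hence L = {a^(n²) : n ≥ 0} is not regular. ∎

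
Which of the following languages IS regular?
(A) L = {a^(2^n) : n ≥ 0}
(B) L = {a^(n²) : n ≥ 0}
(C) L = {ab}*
(C) {ab}*

(C) L = {ab}* is regular.

This can be recognized by a finite automaton (DFA/NFA).
Regular expressions like {ab}* define regular languages.

The other choices are not regular:
- {a^(2^n) : n ≥ 0}: After pumping, length is no longer a power of 2
- {a^(n²) : n ≥ 0}: After pumping, length is no longer a perfect square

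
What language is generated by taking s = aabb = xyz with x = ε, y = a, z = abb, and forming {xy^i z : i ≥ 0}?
{xy^i z : i ≥ 0} = {a^(i+1) b^2 : i ≥ 0} = {abb, aabb, aaabb, ...}

With x = ε, y = a, z = abb: Starting with aabb and pumping the first 'a' (z = abb keeps the second 'a'), we get strings with i+1 a's followed by 2 b's for i = 0, 1, 2, ...; note bb is not produced because z always contributes one a.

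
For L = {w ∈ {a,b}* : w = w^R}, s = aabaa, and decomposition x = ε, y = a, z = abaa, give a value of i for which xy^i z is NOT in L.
i = 2

xy²z = ε · aa · abaa = aaabaa; aaabaa reversed is aabaaa ≠ aaabaa, so it is not a palindrome and is not in L.
(Other choices also work, e.g. i = 0, 3; only i = 1 is guaranteed to stay in L since xy¹z = s.)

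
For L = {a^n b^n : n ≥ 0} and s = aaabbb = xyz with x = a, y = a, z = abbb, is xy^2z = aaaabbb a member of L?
No

xy²z = a · aa · abbb = aaaabbb.
aaaabbb has 4 a's and 3 b's; 4 ≠ 3, so it is not in L.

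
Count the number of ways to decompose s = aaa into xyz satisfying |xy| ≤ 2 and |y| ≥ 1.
3

For s = 'aaa' with pumping length p = 2:

Constraints: |xy| ≤ 2, |y| > 0

Valid decompositions (|xy| ≤ p, |y| ≥ 1):
  • x='', y='a', z='aa'
  • x='a', y='a', z='a'
  • x='', y='aa', z='a'

Total count: 3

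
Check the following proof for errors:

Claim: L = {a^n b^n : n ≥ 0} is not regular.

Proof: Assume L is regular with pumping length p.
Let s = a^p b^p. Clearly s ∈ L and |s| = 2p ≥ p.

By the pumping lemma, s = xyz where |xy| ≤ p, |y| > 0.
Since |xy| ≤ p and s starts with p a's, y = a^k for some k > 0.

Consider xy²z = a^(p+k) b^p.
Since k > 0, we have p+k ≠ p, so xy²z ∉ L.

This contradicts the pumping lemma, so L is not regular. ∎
The proof is correct.

This proof is valid because:
1. The string s = a^p b^p is correctly in L
2. The decomposition analysis is correct: y must consist only of a's
3. The contradiction is valid: pumping increases a's but not b's
4. The conclusion follows logically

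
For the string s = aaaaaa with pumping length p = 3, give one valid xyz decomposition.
x = 'a', y = 'a', z = 'aaaa'

For s = aaaaaa and p = 3, one valid decomposition is:
- x = 'a' (length 1)
- y = 'a' (length 1)
- z = 'aaaa' (length 4)

Verification:
- xyz = 'a' + 'a' + 'aaaa' = aaaaaa ✓
- |xy| = 2 ≤ 3 ✓
- |y| = 1 > 0 ✓

All pumping lemma constraints are satisfied.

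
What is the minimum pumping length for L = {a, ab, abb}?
p = 4

For a finite language L, the pumping lemma holds vacuously if p > max|s| for s ∈ L.

The longest string in L = {a, ab, abb} has length 3.
If p = 4, then no string s ∈ L has |s| ≥ p, so the condition is vacuously true.

The minimum pumping length is p = 4.

Why no smaller p works: for any p ≤ 3, the longest string s ∈ L has |s| = 3 ≥ p, so it would
have to be pumpable; but pumping up (i = 2, 3, ...) produces ever longer strings, which cannot all lie in the
finite language L. So the pumping property fails for every p ≤ 3.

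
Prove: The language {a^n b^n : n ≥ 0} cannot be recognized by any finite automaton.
Assume for contradiction that L is regular, and let p ≥ 1 be the pumping length given by the pumping lemma.
Choose s = a^p b^p. Then s ∈ L and |s| = 2p ≥ p.
By the pumping lemma, s = xyz for some x, y, z with |xy| ≤ p, |y| ≥ 1, and xy^i z ∈ L for every i ≥ 0.
Since |xy| ≤ p and the first p symbols of s are all a's, we must have y = a^k for some k with 1 ≤ k ≤ p.

Take i = 2: xy²z = a^(p + k) b^p.
This string has p + k a's but p b's, and p + k > p because k ≥ 1. So xy²z ∉ L.

This contradicts the pumping lemma, which requires xy^i z ∈ L for all i ≥ 0.
Hence L = {a^n b^n : n ≥ 0} is not regular. ∎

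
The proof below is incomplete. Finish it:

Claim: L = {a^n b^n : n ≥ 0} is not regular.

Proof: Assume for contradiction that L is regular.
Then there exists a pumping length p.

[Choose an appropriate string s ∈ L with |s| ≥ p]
s = a^p b^p

This string is in L (has equal a's and b's) and has length 2p ≥ p.
Any decomposition xyz with |xy| ≤ p means y consists only of a's,
so pumping will unbalance the counts.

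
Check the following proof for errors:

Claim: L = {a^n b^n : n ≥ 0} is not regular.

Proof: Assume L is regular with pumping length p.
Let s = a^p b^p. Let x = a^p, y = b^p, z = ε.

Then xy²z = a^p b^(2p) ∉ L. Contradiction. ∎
The proof is INCORRECT.

Error: The decomposition violates |xy| ≤ p.
With x = a^p and y = b^p, we have |xy| = 2p > p.
The pumping lemma requires |xy| ≤ p, so y must be within the first p characters.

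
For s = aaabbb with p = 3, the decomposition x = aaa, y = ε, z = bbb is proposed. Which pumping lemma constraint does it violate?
Violated: |y| > 0

The decomposition x = aaa, y = ε, z = bbb for s = aaabbb with p = 3
violates the constraint: |y| > 0

|y| = 0, but the pumping lemma requires |y| > 0 (y must be non-empty).

Pumping lemma constraints:
1. xyz = s (decomposition is valid)
2. |xy| ≤ p
3. |y| > 0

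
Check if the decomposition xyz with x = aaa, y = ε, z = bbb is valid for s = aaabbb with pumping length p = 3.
Violated: |y| > 0

The decomposition x = aaa, y = ε, z = bbb for s = aaabbb with p = 3
violates the constraint: |y| > 0

|y| = 0, but the pumping lemma requires |y| > 0 (y must be non-empty).

Pumping lemma constraints:
1. xyz = s (decomposition is valid)
2. |xy| ≤ p
3. |y| > 0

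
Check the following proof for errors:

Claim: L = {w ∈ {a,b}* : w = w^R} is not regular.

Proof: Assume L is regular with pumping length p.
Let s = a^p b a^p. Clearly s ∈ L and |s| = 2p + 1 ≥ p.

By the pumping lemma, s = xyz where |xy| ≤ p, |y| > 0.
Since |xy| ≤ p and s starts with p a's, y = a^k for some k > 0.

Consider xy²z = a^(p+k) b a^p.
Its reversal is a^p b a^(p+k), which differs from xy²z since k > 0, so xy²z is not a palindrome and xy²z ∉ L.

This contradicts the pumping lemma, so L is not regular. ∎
The proof is correct.

This proof is valid because:
1. s = a^p b a^p is in L and is chosen in terms of p, so |s| ≥ p holds for every p
2. The decomposition analysis is correct: |xy| ≤ p forces y to lie inside the leading a's
3. The contradiction is valid: a^(p+k) b a^p has more a's before the b than after it, so it is not a palindrome
4. The conclusion follows logically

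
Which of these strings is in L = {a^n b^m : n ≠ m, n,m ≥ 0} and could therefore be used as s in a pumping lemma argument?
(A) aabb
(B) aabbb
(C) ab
(B) aabbb

The pumping lemma is applied to a string s that lies in L, so first check membership of each option:
- (A) aabb = a^2 b^2 has n = m = 2, so it is not in L ✗
- (B) aabbb = a^2 b^3 with 2 ≠ 3, so it is in L ✓
- (C) ab = a^1 b^1 has n = m = 1, so it is not in L ✗

Only (B) aabbb is in L, so it is the only candidate that could play the role of s.
(In a complete proof one picks s in terms of the pumping length p so that |s| ≥ p is guaranteed; a fixed string like aabbb illustrates the shape of such an s.)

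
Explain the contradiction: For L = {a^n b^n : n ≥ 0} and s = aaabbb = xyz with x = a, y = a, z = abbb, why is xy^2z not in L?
xy²z = aaaabbb ∉ L

Pumping with i = 2 replaces y = a by y² = aa:
- Original: s = xyz = aaabbb; aaabbb = a^3 b^3 has equal counts (3 = 3), so it is in L
- Pumped: xy²z = a · aa · abbb = aaaabbb
- aaaabbb has 4 a's and 3 b's; 4 ≠ 3, so it is not in L

The pumping lemma would require xy²z ∈ L, so this decomposition yields a contradiction.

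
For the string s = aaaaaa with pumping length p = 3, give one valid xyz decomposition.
x = 'a', y = 'aa', z = 'aaa'

For s = aaaaaa and p = 3, one valid decomposition is:
- x = 'a' (length 1)
- y = 'aa' (length 2)
- z = 'aaa' (length 3)

Verification:
- xyz = 'a' + 'aa' + 'aaa' = aaaaaa ✓
- |xy| = 3 ≤ 3 ✓
- |y| = 2 > 0 ✓

All pumping lemma constraints are satisfied.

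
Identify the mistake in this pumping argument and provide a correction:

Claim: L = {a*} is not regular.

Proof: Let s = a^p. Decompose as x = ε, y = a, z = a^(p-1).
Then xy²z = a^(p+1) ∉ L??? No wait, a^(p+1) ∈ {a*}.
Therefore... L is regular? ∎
Error: The proof attempts to show a*  is not regular, but a* IS regular!

Correction: a* is a regular language (recognized by a simple DFA with one accepting state and self-loop on 'a'). The pumping lemma can only prove non-regularity, not regularity. For regular languages, pumping always works.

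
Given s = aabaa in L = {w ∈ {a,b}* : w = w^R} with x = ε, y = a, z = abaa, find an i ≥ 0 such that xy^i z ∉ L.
i = 2

xy²z = ε · aa · abaa = aaabaa; aaabaa reversed is aabaaa ≠ aaabaa, so it is not a palindrome and is not in L.
(Other choices also work, e.g. i = 0, 3; only i = 1 is guaranteed to stay in L since xy¹z = s.)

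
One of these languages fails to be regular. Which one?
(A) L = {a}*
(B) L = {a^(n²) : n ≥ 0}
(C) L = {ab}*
(B) {a^(n²) : n ≥ 0}

(B) L = {a^(n²) : n ≥ 0} is NOT regular.

The pumping lemma can be used to prove this:
After pumping, length is no longer a perfect square

The other languages are regular because they can be recognized by finite automata.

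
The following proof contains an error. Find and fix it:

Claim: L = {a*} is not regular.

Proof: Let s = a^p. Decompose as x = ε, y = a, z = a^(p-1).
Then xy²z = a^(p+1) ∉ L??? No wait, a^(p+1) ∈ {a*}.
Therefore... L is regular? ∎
Error: The proof attempts to show a*  is not regular, but a* IS regular!

Correction: a* is a regular language (recognized by a simple DFA with one accepting state and self-loop on 'a'). The pumping lemma can only prove non-regularity, not regularity. For regular languages, pumping always works.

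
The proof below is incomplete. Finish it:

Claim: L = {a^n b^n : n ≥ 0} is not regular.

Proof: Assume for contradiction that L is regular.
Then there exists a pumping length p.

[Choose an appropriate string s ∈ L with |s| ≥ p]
s = a^p b^p

This string is in L (has equal a's and b's) and has length 2p ≥ p.
Any decomposition xyz with |xy| ≤ p means y consists only of a's,
so pumping will unbalance the counts.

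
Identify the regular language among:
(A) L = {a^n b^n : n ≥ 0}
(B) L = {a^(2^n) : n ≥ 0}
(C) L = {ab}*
(C) {ab}*

(C) L = {ab}* is regular.

This can be recognized by a finite automaton (DFA/NFA).
Regular expressions like {ab}* define regular languages.

The other choices are not regular:
- {a^n b^n : n ≥ 0}: After pumping, the number of a's and b's become unequal
- {a^(2^n) : n ≥ 0}: After pumping, length is no longer a power of 2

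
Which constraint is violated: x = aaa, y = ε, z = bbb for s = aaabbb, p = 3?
Violated: |y| > 0

The decomposition x = aaa, y = ε, z = bbb for s = aaabbb with p = 3
violates the constraint: |y| > 0

|y| = 0, but the pumping lemma requires |y| > 0 (y must be non-empty).

Pumping lemma constraints:
1. xyz = s (decomposition is valid)
2. |xy| ≤ p
3. |y| > 0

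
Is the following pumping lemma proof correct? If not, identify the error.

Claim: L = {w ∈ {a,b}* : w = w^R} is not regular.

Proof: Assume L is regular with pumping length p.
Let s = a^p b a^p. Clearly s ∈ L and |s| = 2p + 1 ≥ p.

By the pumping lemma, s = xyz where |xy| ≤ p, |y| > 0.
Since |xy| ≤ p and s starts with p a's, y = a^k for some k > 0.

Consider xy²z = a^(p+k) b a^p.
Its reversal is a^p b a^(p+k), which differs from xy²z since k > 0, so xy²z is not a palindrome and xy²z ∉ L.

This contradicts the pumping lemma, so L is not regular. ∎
The proof is correct.

This proof is valid because:
1. s = a^p b a^p is in L and is chosen in terms of p, so |s| ≥ p holds for every p
2. The decomposition analysis is correct: |xy| ≤ p forces y to lie inside the leading a's
3. The contradiction is valid: a^(p+k) b a^p has more a's before the b than after it, so it is not a palindrome
4. The conclusion follows logically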